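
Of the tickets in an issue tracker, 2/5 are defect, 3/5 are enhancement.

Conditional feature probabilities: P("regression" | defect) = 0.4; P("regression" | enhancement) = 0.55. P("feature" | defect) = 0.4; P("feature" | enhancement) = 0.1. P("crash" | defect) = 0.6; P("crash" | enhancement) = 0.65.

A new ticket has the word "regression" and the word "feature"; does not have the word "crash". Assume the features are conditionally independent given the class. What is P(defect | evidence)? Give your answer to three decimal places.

defect: 0.4 × 0.4 × 0.4 × (1−0.6) = 0.0256
enhancement: 0.6 × 0.55 × 0.1 × (1−0.65) = 0.01155
P(defect | x) = 0.0256 / 0.03715 ≈ 0.689

0.689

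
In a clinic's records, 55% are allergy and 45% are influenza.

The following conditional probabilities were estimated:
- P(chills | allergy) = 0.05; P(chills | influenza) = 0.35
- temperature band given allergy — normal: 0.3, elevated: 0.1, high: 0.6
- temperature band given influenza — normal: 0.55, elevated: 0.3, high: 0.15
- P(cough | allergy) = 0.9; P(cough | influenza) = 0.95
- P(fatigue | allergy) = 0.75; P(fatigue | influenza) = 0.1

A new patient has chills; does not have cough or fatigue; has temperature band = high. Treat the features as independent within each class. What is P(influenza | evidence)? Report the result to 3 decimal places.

0.720

allergy: 0.55 × 0.05 × 0.6 × (1−0.9) × (1−0.75) = 0.0004125
influenza: 0.45 × 0.35 × 0.15 × (1−0.95) × (1−0.1) = 0.001063125
P(influenza | x) = 0.001063125 / 0.001475625 ≈ 0.720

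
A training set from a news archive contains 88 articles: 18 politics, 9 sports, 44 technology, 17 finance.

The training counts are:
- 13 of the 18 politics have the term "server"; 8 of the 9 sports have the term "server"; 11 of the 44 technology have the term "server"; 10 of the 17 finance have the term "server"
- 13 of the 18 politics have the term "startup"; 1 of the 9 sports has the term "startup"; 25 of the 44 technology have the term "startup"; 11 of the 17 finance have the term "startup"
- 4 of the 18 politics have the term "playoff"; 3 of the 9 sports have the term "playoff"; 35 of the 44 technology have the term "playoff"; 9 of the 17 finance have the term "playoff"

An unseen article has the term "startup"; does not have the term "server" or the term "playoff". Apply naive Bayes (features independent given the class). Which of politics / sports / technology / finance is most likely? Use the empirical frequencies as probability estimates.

politics: (18/88) × (5/18) × (13/18) × (14/18) ≈ 0.0319164
sports: (9/88) × (1/9) × (1/9) × (6/9) ≈ 0.000841751
technology: (44/88) × (33/44) × (25/44) × (9/44) ≈ 0.0435821
finance: (17/88) × (7/17) × (11/17) × (8/17) ≈ 0.0242215
Highest score → technology.

technology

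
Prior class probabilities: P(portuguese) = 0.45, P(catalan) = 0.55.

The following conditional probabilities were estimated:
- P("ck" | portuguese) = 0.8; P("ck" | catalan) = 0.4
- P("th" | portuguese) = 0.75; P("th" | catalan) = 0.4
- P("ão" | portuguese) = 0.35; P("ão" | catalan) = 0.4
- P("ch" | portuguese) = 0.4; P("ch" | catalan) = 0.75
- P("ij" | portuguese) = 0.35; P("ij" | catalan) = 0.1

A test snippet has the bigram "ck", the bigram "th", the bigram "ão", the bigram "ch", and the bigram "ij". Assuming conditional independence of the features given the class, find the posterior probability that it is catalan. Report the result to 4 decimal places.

0.1664

portuguese: 0.45 × 0.8 × 0.75 × 0.35 × 0.4 × 0.35 = 0.01323
catalan: 0.55 × 0.4 × 0.4 × 0.4 × 0.75 × 0.1 = 0.00264
P(catalan | x) = 0.00264 / 0.01587 ≈ 0.1664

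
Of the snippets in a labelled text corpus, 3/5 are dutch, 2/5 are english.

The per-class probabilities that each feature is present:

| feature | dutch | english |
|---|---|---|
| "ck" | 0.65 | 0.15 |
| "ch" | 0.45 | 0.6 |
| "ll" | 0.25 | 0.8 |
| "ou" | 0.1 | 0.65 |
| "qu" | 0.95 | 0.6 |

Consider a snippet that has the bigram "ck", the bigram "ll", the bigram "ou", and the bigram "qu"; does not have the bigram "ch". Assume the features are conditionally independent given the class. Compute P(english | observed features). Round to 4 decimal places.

dutch: 0.6 × 0.65 × (1−0.45) × 0.25 × 0.1 × 0.95 = 0.005094375
english: 0.4 × 0.15 × (1−0.6) × 0.8 × 0.65 × 0.6 = 0.007488
P(english | x) = 0.007488 / 0.012582375 ≈ 0.5951

0.5951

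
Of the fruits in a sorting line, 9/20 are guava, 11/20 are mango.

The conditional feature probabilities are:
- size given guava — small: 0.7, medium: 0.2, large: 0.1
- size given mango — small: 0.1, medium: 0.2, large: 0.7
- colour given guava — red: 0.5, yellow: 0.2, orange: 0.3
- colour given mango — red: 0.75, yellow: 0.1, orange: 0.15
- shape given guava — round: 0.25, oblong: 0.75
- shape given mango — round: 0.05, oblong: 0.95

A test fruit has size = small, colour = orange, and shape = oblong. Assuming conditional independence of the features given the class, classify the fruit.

guava: 0.45 × 0.7 × 0.3 × 0.75 = 0.070875
mango: 0.55 × 0.1 × 0.15 × 0.95 = 0.0078375
Highest score → guava.

guava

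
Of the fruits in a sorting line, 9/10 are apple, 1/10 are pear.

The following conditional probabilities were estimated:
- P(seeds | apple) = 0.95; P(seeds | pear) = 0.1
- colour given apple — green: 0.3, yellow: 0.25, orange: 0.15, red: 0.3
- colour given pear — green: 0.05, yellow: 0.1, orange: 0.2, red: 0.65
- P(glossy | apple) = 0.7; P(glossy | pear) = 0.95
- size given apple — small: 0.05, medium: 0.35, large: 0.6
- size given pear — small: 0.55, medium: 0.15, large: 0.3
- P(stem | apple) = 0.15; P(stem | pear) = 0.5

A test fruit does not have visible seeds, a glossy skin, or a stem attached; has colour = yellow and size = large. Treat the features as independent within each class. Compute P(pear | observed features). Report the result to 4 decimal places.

0.0377

apple: 0.9 × (1−0.95) × 0.25 × (1−0.7) × 0.6 × (1−0.15) = 0.00172125
pear: 0.1 × (1−0.1) × 0.1 × (1−0.95) × 0.3 × (1−0.5) = 0.0000675
P(pear | x) = 0.0000675 / 0.00178875 ≈ 0.0377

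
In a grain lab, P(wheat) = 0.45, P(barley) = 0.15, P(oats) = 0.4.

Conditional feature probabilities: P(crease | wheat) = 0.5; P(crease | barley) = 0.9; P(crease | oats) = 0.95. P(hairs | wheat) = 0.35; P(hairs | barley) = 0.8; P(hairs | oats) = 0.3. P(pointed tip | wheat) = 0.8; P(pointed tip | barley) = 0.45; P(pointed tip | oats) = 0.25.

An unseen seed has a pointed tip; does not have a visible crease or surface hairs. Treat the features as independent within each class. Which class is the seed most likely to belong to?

wheat

wheat: 0.45 × (1−0.5) × (1−0.35) × 0.8 = 0.117
barley: 0.15 × (1−0.9) × (1−0.8) × 0.45 = 0.00135
oats: 0.4 × (1−0.95) × (1−0.3) × 0.25 = 0.0035
Highest score → wheat.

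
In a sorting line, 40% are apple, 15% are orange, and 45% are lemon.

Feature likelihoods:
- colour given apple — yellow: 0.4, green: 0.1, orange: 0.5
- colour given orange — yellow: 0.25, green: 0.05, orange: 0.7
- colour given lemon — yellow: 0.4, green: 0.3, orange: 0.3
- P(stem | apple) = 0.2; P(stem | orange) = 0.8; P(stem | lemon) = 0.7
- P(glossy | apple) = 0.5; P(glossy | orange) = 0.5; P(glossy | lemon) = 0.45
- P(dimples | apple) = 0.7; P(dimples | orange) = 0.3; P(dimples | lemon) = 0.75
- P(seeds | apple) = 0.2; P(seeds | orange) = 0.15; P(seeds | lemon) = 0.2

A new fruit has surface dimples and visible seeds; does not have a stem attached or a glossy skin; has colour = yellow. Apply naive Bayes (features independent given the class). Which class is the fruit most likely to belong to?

apple: 0.4 × 0.4 × (1−0.2) × (1−0.5) × 0.7 × 0.2 = 0.00896
orange: 0.15 × 0.25 × (1−0.8) × (1−0.5) × 0.3 × 0.15 = 0.00016875
lemon: 0.45 × 0.4 × (1−0.7) × (1−0.45) × 0.75 × 0.2 = 0.004455
Highest score → apple.

apple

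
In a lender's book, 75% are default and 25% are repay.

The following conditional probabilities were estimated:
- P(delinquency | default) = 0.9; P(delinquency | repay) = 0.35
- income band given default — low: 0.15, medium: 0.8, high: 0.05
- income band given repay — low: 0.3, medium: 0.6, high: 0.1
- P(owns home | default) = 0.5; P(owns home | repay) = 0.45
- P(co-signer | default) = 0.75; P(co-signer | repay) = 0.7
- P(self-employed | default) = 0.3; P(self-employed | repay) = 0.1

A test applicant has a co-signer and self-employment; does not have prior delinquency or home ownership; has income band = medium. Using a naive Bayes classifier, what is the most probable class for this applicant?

default

default: 0.75 × (1−0.9) × 0.8 × (1−0.5) × 0.75 × 0.3 = 0.00675
repay: 0.25 × (1−0.35) × 0.6 × (1−0.45) × 0.7 × 0.1 = 0.00375375
Highest score → default.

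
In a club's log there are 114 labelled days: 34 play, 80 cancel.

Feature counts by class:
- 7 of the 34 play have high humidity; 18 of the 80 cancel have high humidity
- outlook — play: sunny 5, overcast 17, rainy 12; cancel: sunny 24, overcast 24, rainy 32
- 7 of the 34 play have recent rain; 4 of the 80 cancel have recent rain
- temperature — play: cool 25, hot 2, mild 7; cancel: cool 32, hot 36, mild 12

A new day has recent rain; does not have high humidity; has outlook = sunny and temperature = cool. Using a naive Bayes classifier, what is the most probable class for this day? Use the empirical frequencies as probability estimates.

play

play: (34/114) × (27/34) × (5/34) × (7/34) × (25/34) ≈ 0.00527267
cancel: (80/114) × (62/80) × (24/80) × (4/80) × (32/80) ≈ 0.00326316
Highest score → play.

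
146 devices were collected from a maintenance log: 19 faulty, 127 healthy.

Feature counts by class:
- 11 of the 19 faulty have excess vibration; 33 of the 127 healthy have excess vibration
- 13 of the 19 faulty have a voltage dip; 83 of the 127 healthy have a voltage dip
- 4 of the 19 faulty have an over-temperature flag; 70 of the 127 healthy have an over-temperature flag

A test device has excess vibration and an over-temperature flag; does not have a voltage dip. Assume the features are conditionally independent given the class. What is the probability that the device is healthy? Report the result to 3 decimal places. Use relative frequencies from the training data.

faulty: (19/146) × (11/19) × (6/19) × (4/19) ≈ 0.00500892
healthy: (127/146) × (33/127) × (44/127) × (70/127) ≈ 0.0431623
P(healthy | x) = 0.0431623 / 0.04817122 ≈ 0.896

0.896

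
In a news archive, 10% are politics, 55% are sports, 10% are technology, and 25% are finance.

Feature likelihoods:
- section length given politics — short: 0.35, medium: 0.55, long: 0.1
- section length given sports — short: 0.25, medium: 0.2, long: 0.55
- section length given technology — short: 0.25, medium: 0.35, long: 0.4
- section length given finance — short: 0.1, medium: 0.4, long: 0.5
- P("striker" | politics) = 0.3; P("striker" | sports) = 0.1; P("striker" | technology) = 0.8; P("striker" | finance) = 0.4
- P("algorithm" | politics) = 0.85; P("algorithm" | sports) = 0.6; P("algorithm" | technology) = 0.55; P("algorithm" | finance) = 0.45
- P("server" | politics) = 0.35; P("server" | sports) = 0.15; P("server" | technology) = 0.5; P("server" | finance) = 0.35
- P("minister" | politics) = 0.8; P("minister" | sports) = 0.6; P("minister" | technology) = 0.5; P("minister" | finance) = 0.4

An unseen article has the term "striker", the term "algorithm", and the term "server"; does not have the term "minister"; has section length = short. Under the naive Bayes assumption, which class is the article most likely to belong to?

technology

politics: 0.1 × 0.35 × 0.3 × 0.85 × 0.35 × (1−0.8) = 0.00062475
sports: 0.55 × 0.25 × 0.1 × 0.6 × 0.15 × (1−0.6) = 0.000495
technology: 0.1 × 0.25 × 0.8 × 0.55 × 0.5 × (1−0.5) = 0.00275
finance: 0.25 × 0.1 × 0.4 × 0.45 × 0.35 × (1−0.4) = 0.000945
Highest score → technology.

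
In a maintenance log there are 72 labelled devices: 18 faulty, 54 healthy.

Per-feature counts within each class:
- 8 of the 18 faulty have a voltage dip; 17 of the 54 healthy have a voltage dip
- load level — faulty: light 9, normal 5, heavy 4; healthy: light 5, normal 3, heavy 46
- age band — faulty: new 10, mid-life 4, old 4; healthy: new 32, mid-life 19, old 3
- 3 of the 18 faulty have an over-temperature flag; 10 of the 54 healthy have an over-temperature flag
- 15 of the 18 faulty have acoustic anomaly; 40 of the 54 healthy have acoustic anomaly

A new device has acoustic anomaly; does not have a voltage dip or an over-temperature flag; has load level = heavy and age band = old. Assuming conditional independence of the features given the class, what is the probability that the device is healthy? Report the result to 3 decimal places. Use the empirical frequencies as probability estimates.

0.755

faulty: (18/72) × (10/18) × (4/18) × (4/18) × (15/18) × (15/18) ≈ 0.00476299
healthy: (54/72) × (37/54) × (46/54) × (3/54) × (44/54) × (40/54) ≈ 0.0146786
P(healthy | x) = 0.0146786 / 0.01944159 ≈ 0.755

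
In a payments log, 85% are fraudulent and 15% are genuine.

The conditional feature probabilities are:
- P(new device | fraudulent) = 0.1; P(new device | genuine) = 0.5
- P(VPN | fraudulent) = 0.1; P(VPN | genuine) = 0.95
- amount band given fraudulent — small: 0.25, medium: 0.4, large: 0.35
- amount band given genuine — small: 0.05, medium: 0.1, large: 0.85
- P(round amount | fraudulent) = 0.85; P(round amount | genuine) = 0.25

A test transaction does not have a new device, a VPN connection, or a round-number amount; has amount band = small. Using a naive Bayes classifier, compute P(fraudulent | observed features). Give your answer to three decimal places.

fraudulent: 0.85 × (1−0.1) × (1−0.1) × 0.25 × (1−0.85) = 0.02581875
genuine: 0.15 × (1−0.5) × (1−0.95) × 0.05 × (1−0.25) = 0.000140625
P(fraudulent | x) = 0.02581875 / 0.025959375 ≈ 0.995

0.995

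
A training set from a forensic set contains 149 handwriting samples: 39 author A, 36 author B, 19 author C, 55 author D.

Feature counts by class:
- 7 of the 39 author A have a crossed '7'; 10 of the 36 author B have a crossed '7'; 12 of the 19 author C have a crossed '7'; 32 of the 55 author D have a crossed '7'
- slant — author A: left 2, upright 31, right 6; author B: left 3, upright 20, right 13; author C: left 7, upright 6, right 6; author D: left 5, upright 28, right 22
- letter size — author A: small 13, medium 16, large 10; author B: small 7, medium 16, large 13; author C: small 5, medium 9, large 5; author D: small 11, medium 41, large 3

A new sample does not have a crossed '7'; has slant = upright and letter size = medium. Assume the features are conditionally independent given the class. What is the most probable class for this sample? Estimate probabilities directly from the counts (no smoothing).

author A

author A: (39/149) × (32/39) × (31/39) × (16/39) ≈ 0.0700352
author B: (36/149) × (26/36) × (20/36) × (16/36) ≈ 0.0430856
author C: (19/149) × (7/19) × (6/19) × (9/19) ≈ 0.00702746
author D: (55/149) × (23/55) × (28/55) × (41/55) ≈ 0.0585812
Highest score → author A.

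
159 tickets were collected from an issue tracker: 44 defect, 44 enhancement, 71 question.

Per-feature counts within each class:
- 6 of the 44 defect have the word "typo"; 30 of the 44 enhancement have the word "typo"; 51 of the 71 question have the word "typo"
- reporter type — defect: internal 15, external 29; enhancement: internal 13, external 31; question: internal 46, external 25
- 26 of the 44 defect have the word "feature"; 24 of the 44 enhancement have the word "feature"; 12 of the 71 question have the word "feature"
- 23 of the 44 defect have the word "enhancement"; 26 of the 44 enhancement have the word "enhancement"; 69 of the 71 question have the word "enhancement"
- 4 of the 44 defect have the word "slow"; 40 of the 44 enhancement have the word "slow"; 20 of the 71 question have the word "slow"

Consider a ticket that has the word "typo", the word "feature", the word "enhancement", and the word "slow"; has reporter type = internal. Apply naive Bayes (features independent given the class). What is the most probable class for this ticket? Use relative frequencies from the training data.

defect: (44/159) × (6/44) × (15/44) × (26/44) × (23/44) × (4/44) ≈ 0.00036124
enhancement: (44/159) × (30/44) × (13/44) × (24/44) × (26/44) × (40/44) ≈ 0.0163343
question: (71/159) × (51/71) × (46/71) × (12/71) × (69/71) × (20/71) ≈ 0.00961519
Highest score → enhancement.

enhancement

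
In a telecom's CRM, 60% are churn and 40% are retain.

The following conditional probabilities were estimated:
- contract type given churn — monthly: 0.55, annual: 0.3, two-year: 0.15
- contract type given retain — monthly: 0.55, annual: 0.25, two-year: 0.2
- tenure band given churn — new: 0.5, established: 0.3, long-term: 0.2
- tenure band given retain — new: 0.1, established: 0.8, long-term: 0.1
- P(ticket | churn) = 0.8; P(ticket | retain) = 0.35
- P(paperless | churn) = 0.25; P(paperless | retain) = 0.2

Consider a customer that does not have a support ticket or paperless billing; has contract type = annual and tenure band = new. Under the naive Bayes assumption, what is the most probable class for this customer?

churn: 0.6 × 0.3 × 0.5 × (1−0.8) × (1−0.25) = 0.0135
retain: 0.4 × 0.25 × 0.1 × (1−0.35) × (1−0.2) = 0.0052
Highest score → churn.

churn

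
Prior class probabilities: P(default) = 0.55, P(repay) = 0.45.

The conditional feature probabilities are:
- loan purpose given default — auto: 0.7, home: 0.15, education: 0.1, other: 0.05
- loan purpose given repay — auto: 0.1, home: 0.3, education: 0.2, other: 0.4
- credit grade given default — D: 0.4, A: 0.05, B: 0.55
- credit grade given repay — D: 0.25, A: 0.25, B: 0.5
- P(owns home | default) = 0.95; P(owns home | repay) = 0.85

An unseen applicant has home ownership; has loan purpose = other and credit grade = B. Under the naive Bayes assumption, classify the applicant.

default: 0.55 × 0.05 × 0.55 × 0.95 = 0.01436875
repay: 0.45 × 0.4 × 0.5 × 0.85 = 0.0765
Highest score → repay.

repay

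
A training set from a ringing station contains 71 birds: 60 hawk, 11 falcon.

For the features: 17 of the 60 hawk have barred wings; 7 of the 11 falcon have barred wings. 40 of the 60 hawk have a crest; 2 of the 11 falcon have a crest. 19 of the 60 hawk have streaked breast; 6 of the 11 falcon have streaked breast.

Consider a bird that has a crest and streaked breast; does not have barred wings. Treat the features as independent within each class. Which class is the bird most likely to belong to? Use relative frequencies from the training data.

hawk

hawk: (60/71) × (43/60) × (40/60) × (19/60) ≈ 0.127856
falcon: (11/71) × (4/11) × (2/11) × (6/11) ≈ 0.00558724
Highest score → hawk.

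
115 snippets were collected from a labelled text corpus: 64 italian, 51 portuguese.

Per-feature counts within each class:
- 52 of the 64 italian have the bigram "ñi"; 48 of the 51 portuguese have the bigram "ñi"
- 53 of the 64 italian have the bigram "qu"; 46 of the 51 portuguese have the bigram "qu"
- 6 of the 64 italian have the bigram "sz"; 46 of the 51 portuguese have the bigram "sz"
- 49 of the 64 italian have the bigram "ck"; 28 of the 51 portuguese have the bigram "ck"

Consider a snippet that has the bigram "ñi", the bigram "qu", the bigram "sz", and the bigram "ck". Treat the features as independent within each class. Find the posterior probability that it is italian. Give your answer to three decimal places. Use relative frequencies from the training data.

0.126

italian: (64/115) × (52/64) × (53/64) × (6/64) × (49/64) ≈ 0.0268775
portuguese: (51/115) × (48/51) × (46/51) × (46/51) × (28/51) ≈ 0.186426
P(italian | x) = 0.0268775 / 0.2133035 ≈ 0.126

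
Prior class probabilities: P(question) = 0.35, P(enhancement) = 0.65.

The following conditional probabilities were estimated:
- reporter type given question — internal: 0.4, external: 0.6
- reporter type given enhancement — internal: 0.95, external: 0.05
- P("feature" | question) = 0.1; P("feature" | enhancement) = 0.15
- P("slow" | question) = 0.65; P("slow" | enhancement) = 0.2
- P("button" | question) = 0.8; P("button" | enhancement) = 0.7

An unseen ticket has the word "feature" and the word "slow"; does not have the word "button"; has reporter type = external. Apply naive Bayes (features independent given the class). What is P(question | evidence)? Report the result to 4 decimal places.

question: 0.35 × 0.6 × 0.1 × 0.65 × (1−0.8) = 0.00273
enhancement: 0.65 × 0.05 × 0.15 × 0.2 × (1−0.7) = 0.0002925
P(question | x) = 0.00273 / 0.0030225 ≈ 0.9032

0.9032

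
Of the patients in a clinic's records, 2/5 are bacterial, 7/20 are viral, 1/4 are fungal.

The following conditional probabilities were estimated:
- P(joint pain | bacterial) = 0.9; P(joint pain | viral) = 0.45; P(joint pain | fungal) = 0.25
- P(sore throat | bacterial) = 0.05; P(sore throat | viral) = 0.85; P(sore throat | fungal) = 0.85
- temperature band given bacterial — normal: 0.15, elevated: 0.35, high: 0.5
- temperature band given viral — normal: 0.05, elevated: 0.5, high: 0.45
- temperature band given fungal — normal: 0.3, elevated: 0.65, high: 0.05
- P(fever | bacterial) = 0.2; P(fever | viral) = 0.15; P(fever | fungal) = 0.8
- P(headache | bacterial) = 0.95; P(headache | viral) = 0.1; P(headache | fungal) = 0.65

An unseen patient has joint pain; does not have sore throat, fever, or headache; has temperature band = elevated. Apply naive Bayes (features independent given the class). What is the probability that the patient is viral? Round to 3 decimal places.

0.634

bacterial: 0.4 × 0.9 × (1−0.05) × 0.35 × (1−0.2) × (1−0.95) = 0.004788
viral: 0.35 × 0.45 × (1−0.85) × 0.5 × (1−0.15) × (1−0.1) = 0.0090365625
fungal: 0.25 × 0.25 × (1−0.85) × 0.65 × (1−0.8) × (1−0.65) = 0.0004265625
P(viral | x) = 0.0090365625 / 0.014251125 ≈ 0.634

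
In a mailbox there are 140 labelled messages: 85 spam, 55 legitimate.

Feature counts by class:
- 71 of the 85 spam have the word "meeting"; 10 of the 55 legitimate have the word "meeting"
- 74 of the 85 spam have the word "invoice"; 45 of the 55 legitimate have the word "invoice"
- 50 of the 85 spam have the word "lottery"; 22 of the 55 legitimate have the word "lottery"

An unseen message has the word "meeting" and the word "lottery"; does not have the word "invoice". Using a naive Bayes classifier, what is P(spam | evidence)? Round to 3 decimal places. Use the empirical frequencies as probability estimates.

spam: (85/140) × (71/85) × (11/85) × (50/85) ≈ 0.038606
legitimate: (55/140) × (10/55) × (10/55) × (22/55) ≈ 0.00519481
P(spam | x) = 0.038606 / 0.04380081 ≈ 0.881

0.881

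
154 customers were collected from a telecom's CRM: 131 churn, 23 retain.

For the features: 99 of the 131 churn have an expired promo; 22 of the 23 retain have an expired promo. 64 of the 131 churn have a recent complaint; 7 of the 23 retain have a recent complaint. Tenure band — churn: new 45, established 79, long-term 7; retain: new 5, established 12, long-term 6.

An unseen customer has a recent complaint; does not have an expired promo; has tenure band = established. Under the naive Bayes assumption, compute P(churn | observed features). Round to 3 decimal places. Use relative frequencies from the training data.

churn: (131/154) × (32/131) × (64/131) × (79/131) ≈ 0.0612201
retain: (23/154) × (1/23) × (7/23) × (12/23) ≈ 0.00103111
P(churn | x) = 0.0612201 / 0.06225121 ≈ 0.983

0.983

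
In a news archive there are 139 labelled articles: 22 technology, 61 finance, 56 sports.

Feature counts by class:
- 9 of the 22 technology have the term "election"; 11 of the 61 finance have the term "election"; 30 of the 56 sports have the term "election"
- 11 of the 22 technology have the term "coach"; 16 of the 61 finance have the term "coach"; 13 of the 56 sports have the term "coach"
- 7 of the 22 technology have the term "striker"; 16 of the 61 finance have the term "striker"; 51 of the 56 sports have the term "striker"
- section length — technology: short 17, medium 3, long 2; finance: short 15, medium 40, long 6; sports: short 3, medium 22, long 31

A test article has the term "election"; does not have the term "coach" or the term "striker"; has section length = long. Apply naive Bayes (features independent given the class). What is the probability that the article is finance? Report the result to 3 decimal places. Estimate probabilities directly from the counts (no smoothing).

technology: (22/139) × (9/22) × (11/22) × (15/22) × (2/22) ≈ 0.00200666
finance: (61/139) × (11/61) × (45/61) × (45/61) × (6/61) ≈ 0.00423608
sports: (56/139) × (30/56) × (43/56) × (5/56) × (31/56) ≈ 0.00819111
P(finance | x) = 0.00423608 / 0.01443385 ≈ 0.293

0.293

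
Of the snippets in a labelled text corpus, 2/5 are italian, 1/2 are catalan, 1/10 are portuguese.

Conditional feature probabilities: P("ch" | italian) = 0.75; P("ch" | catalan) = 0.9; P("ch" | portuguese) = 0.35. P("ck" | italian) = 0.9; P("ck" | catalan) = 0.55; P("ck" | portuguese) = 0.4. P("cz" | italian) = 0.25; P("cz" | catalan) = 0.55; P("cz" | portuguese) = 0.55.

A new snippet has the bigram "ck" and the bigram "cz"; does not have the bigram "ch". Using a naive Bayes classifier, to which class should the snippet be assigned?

italian: 0.4 × (1−0.75) × 0.9 × 0.25 = 0.0225
catalan: 0.5 × (1−0.9) × 0.55 × 0.55 = 0.015125
portuguese: 0.1 × (1−0.35) × 0.4 × 0.55 = 0.0143
Highest score → italian.

italian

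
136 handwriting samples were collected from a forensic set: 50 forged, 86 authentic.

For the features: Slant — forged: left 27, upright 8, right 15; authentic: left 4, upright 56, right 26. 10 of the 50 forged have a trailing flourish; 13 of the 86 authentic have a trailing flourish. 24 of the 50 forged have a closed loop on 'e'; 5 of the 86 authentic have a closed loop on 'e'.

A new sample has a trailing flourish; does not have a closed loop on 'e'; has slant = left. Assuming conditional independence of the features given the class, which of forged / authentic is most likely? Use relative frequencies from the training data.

forged

forged: (50/136) × (27/50) × (10/50) × (26/50) ≈ 0.0206471
authentic: (86/136) × (4/86) × (13/86) × (81/86) ≈ 0.00418748
Highest score → forged.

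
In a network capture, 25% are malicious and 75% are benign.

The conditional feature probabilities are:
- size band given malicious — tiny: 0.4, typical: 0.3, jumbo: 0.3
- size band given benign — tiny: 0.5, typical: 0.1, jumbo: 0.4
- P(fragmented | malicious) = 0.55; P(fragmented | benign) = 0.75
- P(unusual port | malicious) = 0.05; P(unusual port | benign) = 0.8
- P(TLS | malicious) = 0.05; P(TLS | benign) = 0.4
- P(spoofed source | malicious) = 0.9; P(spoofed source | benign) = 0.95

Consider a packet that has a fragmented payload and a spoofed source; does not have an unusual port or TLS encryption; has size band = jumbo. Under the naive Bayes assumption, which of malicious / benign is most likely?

malicious

malicious: 0.25 × 0.3 × 0.55 × (1−0.05) × (1−0.05) × 0.9 = 0.0335053125
benign: 0.75 × 0.4 × 0.75 × (1−0.8) × (1−0.4) × 0.95 = 0.02565
Highest score → malicious.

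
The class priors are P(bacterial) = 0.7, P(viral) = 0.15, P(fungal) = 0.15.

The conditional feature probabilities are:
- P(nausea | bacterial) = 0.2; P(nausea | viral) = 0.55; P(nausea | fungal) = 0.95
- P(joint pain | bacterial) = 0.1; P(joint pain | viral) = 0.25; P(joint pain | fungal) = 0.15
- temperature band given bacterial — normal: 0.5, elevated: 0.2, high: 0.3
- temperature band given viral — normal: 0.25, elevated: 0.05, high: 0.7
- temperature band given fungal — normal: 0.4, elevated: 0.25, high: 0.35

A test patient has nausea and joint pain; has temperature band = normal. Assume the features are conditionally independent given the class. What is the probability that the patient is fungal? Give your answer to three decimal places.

bacterial: 0.7 × 0.2 × 0.1 × 0.5 = 0.007
viral: 0.15 × 0.55 × 0.25 × 0.25 = 0.00515625
fungal: 0.15 × 0.95 × 0.15 × 0.4 = 0.00855
P(fungal | x) = 0.00855 / 0.02070625 ≈ 0.413

0.413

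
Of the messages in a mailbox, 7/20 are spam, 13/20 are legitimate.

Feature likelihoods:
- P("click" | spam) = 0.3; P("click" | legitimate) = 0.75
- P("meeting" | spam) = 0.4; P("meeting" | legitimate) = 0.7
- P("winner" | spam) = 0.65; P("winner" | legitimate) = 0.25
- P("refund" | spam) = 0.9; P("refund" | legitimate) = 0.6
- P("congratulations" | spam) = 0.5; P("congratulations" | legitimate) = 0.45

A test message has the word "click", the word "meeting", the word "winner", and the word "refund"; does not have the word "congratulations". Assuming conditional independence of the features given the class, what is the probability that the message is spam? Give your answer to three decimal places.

0.304

spam: 0.35 × 0.3 × 0.4 × 0.65 × 0.9 × (1−0.5) = 0.012285
legitimate: 0.65 × 0.75 × 0.7 × 0.25 × 0.6 × (1−0.45) = 0.028153125
P(spam | x) = 0.012285 / 0.040438125 ≈ 0.304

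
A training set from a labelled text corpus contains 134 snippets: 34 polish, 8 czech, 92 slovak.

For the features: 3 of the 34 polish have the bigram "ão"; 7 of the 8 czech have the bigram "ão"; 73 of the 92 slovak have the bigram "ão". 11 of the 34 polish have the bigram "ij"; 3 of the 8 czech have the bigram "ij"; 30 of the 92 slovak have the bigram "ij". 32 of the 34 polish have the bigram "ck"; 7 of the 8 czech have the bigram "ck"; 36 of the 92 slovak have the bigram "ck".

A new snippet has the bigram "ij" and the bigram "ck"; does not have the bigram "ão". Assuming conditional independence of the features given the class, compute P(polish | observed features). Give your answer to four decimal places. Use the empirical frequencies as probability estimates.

0.7742

polish: (34/134) × (31/34) × (11/34) × (32/34) ≈ 0.0704436
czech: (8/134) × (1/8) × (3/8) × (7/8) ≈ 0.00244869
slovak: (92/134) × (19/92) × (30/92) × (36/92) ≈ 0.0180924
P(polish | x) = 0.0704436 / 0.09098469 ≈ 0.7742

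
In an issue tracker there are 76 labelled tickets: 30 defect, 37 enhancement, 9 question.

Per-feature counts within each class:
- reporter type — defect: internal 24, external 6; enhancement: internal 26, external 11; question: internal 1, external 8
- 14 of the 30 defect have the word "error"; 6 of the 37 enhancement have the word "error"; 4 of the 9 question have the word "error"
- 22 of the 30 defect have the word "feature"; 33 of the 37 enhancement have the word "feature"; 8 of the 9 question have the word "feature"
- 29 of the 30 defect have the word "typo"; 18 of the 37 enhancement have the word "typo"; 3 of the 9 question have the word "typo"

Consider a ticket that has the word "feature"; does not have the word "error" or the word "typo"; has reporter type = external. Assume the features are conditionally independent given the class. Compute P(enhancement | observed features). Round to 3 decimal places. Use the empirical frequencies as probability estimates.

0.609

defect: (30/76) × (6/30) × (16/30) × (22/30) × (1/30) ≈ 0.00102924
enhancement: (37/76) × (11/37) × (31/37) × (33/37) × (19/37) ≈ 0.0555397
question: (9/76) × (8/9) × (5/9) × (8/9) × (6/9) ≈ 0.0346545
P(enhancement | x) = 0.0555397 / 0.09122344 ≈ 0.609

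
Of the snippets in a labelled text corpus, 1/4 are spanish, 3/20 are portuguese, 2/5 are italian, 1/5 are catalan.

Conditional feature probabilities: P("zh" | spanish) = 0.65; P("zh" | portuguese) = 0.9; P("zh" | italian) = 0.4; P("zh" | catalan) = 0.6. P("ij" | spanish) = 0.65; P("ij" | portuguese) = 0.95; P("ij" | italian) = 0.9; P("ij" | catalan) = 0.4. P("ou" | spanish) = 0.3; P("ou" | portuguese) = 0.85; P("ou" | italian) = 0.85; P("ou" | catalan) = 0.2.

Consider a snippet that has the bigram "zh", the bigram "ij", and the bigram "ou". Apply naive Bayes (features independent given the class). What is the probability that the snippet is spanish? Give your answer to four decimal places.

0.1162

spanish: 0.25 × 0.65 × 0.65 × 0.3 = 0.0316875
portuguese: 0.15 × 0.9 × 0.95 × 0.85 = 0.1090125
italian: 0.4 × 0.4 × 0.9 × 0.85 = 0.1224
catalan: 0.2 × 0.6 × 0.4 × 0.2 = 0.0096
P(spanish | x) = 0.0316875 / 0.2727 ≈ 0.1162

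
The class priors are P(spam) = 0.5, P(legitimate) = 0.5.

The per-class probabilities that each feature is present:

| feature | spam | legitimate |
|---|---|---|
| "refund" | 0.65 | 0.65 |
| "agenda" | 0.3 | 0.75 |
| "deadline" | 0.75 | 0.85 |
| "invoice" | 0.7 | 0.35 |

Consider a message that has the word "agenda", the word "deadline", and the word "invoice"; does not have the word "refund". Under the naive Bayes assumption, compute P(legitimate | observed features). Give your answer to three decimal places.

spam: 0.5 × (1−0.65) × 0.3 × 0.75 × 0.7 = 0.0275625
legitimate: 0.5 × (1−0.65) × 0.75 × 0.85 × 0.35 = 0.039046875
P(legitimate | x) = 0.039046875 / 0.066609375 ≈ 0.586

0.586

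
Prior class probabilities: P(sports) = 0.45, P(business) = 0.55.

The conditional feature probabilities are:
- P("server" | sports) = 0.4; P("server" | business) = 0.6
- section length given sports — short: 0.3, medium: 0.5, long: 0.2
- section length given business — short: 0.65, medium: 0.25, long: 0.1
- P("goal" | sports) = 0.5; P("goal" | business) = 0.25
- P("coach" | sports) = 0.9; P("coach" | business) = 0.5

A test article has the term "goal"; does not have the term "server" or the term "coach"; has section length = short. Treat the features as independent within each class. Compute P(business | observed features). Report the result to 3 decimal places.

0.815

sports: 0.45 × (1−0.4) × 0.3 × 0.5 × (1−0.9) = 0.00405
business: 0.55 × (1−0.6) × 0.65 × 0.25 × (1−0.5) = 0.017875
P(business | x) = 0.017875 / 0.021925 ≈ 0.815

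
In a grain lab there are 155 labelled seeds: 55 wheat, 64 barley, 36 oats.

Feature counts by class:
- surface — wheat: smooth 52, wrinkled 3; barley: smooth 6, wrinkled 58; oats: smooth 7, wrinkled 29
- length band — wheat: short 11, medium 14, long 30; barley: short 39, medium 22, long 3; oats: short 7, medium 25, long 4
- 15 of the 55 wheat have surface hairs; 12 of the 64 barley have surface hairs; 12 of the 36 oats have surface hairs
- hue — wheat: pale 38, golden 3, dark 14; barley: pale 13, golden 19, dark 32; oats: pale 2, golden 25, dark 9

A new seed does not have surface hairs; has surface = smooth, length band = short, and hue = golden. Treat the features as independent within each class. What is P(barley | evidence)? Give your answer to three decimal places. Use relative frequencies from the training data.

0.458

wheat: (55/155) × (52/55) × (11/55) × (40/55) × (3/55) ≈ 0.00266169
barley: (64/155) × (6/64) × (39/64) × (52/64) × (19/64) ≈ 0.00568985
oats: (36/155) × (7/36) × (7/36) × (24/36) × (25/36) ≈ 0.00406545
P(barley | x) = 0.00568985 / 0.01241699 ≈ 0.458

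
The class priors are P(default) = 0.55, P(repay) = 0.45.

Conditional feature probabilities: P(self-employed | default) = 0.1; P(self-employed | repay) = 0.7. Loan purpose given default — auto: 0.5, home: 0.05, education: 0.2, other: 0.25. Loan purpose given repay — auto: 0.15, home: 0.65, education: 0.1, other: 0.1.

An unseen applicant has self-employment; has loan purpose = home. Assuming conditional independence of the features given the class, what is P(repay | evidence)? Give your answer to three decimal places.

default: 0.55 × 0.1 × 0.05 = 0.00275
repay: 0.45 × 0.7 × 0.65 = 0.20475
P(repay | x) = 0.20475 / 0.2075 ≈ 0.987

0.987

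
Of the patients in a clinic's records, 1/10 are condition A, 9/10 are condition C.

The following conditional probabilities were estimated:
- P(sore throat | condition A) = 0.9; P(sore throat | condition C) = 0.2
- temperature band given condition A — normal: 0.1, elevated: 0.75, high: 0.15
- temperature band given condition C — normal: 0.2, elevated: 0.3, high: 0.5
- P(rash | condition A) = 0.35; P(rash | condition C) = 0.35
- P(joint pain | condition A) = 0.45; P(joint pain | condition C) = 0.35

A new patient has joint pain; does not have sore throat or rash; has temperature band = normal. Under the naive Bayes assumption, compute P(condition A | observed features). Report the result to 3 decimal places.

0.009

condition A: 0.1 × (1−0.9) × 0.1 × (1−0.35) × 0.45 = 0.0002925
condition C: 0.9 × (1−0.2) × 0.2 × (1−0.35) × 0.35 = 0.03276
P(condition A | x) = 0.0002925 / 0.0330525 ≈ 0.009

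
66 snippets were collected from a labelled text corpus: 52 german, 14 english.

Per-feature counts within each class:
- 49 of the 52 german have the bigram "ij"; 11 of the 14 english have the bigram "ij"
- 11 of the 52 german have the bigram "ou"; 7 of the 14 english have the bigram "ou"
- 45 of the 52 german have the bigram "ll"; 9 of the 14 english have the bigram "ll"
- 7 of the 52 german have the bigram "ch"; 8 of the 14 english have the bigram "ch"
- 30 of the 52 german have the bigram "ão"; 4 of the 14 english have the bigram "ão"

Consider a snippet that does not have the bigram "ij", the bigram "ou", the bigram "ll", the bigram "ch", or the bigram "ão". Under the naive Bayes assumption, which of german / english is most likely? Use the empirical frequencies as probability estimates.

german: (52/66) × (3/52) × (41/52) × (7/52) × (45/52) × (22/52) ≈ 0.00176637
english: (14/66) × (3/14) × (7/14) × (5/14) × (6/14) × (10/14) ≈ 0.00248476
Highest score → english.

english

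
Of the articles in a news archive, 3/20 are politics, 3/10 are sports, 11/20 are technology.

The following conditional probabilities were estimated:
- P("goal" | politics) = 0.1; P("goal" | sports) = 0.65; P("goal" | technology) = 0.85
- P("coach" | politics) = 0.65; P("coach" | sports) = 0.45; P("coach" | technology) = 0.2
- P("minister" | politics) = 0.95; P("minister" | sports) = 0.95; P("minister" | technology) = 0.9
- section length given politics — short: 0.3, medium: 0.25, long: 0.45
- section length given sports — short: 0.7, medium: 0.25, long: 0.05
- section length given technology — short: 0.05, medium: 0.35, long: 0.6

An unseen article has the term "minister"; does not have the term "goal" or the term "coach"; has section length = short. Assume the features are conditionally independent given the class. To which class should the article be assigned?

politics: 0.15 × (1−0.1) × (1−0.65) × 0.95 × 0.3 = 0.01346625
sports: 0.3 × (1−0.65) × (1−0.45) × 0.95 × 0.7 = 0.03840375
technology: 0.55 × (1−0.85) × (1−0.2) × 0.9 × 0.05 = 0.00297
Highest score → sports.

sports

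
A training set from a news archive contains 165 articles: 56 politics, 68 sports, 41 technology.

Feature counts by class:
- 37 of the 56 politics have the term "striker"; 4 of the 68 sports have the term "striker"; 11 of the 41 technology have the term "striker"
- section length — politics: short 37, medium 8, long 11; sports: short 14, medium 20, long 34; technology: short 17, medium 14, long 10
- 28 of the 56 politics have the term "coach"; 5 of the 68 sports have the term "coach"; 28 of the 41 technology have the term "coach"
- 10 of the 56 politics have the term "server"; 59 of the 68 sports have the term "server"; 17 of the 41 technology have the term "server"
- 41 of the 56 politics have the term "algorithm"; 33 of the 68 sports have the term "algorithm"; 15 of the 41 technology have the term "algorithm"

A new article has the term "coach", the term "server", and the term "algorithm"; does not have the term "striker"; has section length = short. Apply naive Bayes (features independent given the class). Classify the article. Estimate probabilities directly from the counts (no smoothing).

politics: (56/165) × (19/56) × (37/56) × (28/56) × (10/56) × (41/56) ≈ 0.00497349
sports: (68/165) × (64/68) × (14/68) × (5/68) × (59/68) × (33/68) ≈ 0.00247243
technology: (41/165) × (30/41) × (17/41) × (28/41) × (17/41) × (15/41) ≈ 0.00780996
Highest score → technology.

technology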